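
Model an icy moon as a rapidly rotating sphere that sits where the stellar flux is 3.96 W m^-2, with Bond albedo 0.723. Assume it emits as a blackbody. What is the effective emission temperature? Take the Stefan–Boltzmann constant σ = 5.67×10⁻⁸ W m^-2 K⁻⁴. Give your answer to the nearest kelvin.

47 kelvin

The planet absorbs (1−α)S over its disc πR² and re-emits over 4πR², so the mean absorbed flux is (1−0.723)·3.960/4 = 0.2742 W m^-2.
Balancing against σT⁴: T = (0.2742/5.67×10⁻⁸)^(1/4) = 46.90 K.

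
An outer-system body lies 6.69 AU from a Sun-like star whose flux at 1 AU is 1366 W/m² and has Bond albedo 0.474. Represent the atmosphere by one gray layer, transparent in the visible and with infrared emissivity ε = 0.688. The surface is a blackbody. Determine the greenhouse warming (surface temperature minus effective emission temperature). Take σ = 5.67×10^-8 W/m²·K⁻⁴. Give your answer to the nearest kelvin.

10 K

By the inverse-square law, S = 1366/6.69² = 30.52 W/m².
The planet radiates to space at T_e = [S(1−α)/(4σ)]^(1/4) = 91.72 K.
The surface balance (absorbed SW + ε·downward IR = σT_s⁴) with T_a⁴ = T_s⁴/2 reduces to T_s = T_e·[2/(2−ε)]^¼ = 101.9 K.
T_s − T_e = 101.9 − 91.72 = 10.20 K.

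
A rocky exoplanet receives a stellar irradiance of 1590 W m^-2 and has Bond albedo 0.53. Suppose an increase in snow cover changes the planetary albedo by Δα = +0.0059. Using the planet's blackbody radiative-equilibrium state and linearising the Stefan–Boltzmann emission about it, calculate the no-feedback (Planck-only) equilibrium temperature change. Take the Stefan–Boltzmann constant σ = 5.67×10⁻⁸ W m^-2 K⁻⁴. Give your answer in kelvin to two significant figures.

-0.75 K

The baseline emission temperature is T_e = 239.6 K.
ΔF = −(S/4)Δα = −(1590/4)×(+0.0059) = -2.345 W m^-2.
Planck response: λ_P = 4σT_e³ = 4·5.67×10⁻⁸·(239.6)³ = 3.119 W m^-2/K.
ΔT₀ = ΔF/λ_P = -2.345/3.119 = -0.752 K.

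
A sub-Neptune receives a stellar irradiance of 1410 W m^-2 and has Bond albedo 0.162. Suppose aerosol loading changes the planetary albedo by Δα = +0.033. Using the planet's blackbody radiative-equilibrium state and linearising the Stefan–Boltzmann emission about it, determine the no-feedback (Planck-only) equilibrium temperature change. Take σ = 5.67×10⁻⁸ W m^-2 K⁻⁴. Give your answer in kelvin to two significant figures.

The baseline emission temperature is T_e = 268.7 K.
The change in absorbed flux is Δ[S(1−α)/4] = −SΔα/4 = -11.63 W m^-2.
Planck response: λ_P = 4σT_e³ = 4·5.67×10⁻⁸·(268.7)³ = 4.398 W m^-2/K.
ΔT₀ = ΔF/λ_P = -11.63/4.398 = -2.64 K.

-2.6 kelvin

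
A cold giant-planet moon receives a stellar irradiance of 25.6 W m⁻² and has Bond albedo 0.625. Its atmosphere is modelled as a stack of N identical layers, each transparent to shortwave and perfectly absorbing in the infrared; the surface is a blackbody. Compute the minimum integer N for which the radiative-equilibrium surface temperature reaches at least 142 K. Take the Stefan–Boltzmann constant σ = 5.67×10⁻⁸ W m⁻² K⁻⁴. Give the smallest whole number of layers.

9

OLR = S(1−α)/4 = 2.400 W m⁻²; the top layer radiates at T_e = 80.66 K.
T_s = (N+1)^(1/4)·T_e ≥ 142 K requires N+1 ≥ (T_s/T_e)⁴ = (142/80.66)⁴ = 9.606.
Rounding up, N = 9.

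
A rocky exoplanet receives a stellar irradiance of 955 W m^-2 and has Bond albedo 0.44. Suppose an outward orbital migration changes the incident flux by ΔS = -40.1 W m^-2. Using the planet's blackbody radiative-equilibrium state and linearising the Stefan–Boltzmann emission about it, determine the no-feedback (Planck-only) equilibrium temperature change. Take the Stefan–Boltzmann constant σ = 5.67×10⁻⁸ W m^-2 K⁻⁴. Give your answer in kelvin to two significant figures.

-2.3 K

The baseline emission temperature is T_e = 220.4 K.
ΔF = Δ[S(1−α)]/4 = (1−0.44)·-40.1/4 = -5.614 W m^-2.
The Planck feedback parameter is 4σT_e³ = 2.427 W m^-2/K.
ΔT₀ = ΔF/λ_P = -5.614/2.427 = -2.31 K.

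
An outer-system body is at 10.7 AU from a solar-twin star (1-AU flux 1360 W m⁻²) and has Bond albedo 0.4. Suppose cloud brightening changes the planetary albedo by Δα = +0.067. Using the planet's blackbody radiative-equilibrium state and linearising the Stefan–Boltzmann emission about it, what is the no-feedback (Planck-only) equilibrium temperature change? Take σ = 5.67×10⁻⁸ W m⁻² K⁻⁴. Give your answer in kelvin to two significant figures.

Irradiance scales as 1/d², so S = 1360 W m⁻² × (1/10.7)² = 11.88 W m⁻².
Reference equilibrium: T_e = [S(1−α)/(4σ)]^(1/4) = 74.87 K.
The change in absorbed flux is Δ[S(1−α)/4] = −SΔα/4 = -0.1990 W m⁻².
The Planck feedback parameter is 4σT_e³ = 0.09519 W m⁻²/K.
So ΔT₀ = -0.1990/0.09519 = -2.09 K.

-2.1 K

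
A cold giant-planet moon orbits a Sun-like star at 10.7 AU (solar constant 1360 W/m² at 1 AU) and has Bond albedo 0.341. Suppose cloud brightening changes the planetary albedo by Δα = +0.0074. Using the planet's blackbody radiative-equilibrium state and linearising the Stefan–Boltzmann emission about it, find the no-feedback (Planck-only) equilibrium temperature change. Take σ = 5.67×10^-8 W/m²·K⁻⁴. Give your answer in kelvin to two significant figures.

-0.22 K

By the inverse-square law, S = 1360/10.7² = 11.88 W/m².
Reference equilibrium: T_e = [S(1−α)/(4σ)]^(1/4) = 76.65 K.
The change in absorbed flux is Δ[S(1−α)/4] = −SΔα/4 = -0.02198 W/m².
Linearising σT⁴ gives d(σT⁴)/dT = 4σT_e³ = 0.1021 W/m² per K.
Hence the no-feedback warming is ΔF/(4σT_e³) = -0.215 K.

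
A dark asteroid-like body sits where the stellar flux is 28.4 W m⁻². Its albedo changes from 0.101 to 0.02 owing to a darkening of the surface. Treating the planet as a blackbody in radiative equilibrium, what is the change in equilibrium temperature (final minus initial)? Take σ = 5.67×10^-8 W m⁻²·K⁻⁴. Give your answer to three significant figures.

Initial: T₁ = [S(1−0.101)/(4σ)]^(1/4) = 103.0 K.
After:  T₂ = [28.40·0.98/(4σ)]^(1/4) = 105.3 K.
ΔT = T₂ − T₁ = 2.246 K.

2.25 K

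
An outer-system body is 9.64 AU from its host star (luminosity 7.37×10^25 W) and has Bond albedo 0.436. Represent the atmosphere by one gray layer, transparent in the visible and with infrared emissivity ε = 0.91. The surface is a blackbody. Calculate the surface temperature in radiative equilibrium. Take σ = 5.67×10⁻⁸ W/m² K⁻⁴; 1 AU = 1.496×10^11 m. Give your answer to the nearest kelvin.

60 kelvin

d = 9.64 × 1.496×10^11 m = 1.442×10^12 m.
S = L/(4πd²) = 2.820 W/m².
The planet radiates to space at T_e = [S(1−α)/(4σ)]^(1/4) = 51.46 K.
The surface balance (absorbed SW + ε·downward IR = σT_s⁴) with T_a⁴ = T_s⁴/2 reduces to T_s = T_e·[2/(2−ε)]^¼ = 59.89 K.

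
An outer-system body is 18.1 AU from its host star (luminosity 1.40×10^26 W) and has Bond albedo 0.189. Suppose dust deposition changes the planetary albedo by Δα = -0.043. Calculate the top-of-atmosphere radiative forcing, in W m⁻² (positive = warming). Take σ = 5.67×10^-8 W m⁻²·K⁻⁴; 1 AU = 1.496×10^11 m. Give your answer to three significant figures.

0.0163 W m⁻²

d = 18.1 × 1.496×10^11 m = 2.708×10^12 m.
S = L/(4πd²) = 1.519 W m⁻².
TOA radiative forcing: ΔF = −S·Δα/4 = −1.519·(-0.043)/4 = 0.01633 W m⁻².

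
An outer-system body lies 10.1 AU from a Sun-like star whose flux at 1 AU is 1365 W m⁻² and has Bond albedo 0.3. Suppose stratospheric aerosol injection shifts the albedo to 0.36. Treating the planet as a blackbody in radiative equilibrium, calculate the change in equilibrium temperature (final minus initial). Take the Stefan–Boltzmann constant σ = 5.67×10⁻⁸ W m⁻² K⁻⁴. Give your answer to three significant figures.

-1.78 K

Irradiance scales as 1/d², so S = 1365 W m⁻² × (1/10.1)² = 13.38 W m⁻².
Initial: T₁ = [S(1−0.3)/(4σ)]^(1/4) = 80.17 K.
Final:   T₂ = [S(1−0.36)/(4σ)]^(1/4) = 78.39 K.
Change: 78.39 − 80.17 = -1.776 K.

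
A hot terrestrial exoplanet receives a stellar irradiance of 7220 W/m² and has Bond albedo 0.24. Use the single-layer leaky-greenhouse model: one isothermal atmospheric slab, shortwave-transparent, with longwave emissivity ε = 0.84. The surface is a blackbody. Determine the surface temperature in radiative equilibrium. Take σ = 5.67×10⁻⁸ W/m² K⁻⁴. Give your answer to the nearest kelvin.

452 K

At the top of the atmosphere, σT_e⁴ = S(1−α)/4 = 1372 W/m², giving T_e = 394.4 K.
For a single slab of emissivity ε, T_s⁴ = 2T_e⁴/(2−ε); thus T_s = 394.4·(1.724)^(1/4) = 451.9 K.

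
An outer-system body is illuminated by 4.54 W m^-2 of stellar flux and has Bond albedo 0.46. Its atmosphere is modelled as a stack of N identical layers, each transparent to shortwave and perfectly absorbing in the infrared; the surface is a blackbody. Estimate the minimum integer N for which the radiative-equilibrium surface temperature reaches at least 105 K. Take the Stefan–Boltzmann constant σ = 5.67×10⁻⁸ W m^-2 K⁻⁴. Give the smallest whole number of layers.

OLR = S(1−α)/4 = 0.6129 W m^-2; the top layer radiates at T_e = 57.34 K.
T_s = (N+1)^(1/4)·T_e ≥ 105 K requires N+1 ≥ (T_s/T_e)⁴ = (105/57.34)⁴ = 11.245.
Rounding up, N = 11.

11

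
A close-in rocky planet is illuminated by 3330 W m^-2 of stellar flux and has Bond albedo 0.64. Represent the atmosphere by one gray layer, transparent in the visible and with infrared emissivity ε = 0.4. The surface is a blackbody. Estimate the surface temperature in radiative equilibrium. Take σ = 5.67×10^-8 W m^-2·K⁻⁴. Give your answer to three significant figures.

At the top of the atmosphere, σT_e⁴ = S(1−α)/4 = 299.7 W m^-2, giving T_e = 269.6 K.
For a single slab of emissivity ε, T_s⁴ = 2T_e⁴/(2−ε); thus T_s = 269.6·(1.25)^(1/4) = 285.1 K.

285 K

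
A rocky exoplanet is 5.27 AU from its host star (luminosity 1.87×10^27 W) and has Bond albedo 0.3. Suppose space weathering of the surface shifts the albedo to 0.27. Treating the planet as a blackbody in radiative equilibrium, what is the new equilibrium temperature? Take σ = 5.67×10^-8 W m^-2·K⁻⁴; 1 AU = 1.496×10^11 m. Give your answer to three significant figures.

d = 5.27 × 1.496×10^11 m = 7.884×10^11 m.
S = L/(4πd²) = 239.4 W m^-2.
New equilibrium: T₂ = [(1−0.27)·239.4/(4σ)]^(1/4) = 166.6 K.

167 K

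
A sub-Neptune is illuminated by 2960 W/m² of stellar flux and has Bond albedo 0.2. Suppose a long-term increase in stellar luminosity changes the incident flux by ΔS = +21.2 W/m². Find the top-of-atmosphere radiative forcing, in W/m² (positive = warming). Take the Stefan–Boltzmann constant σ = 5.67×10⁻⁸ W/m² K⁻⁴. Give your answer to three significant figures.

4.24 W/m²

ΔF = Δ[S(1−α)]/4 = (1−0.2)·+21.2/4 = 4.240 W/m².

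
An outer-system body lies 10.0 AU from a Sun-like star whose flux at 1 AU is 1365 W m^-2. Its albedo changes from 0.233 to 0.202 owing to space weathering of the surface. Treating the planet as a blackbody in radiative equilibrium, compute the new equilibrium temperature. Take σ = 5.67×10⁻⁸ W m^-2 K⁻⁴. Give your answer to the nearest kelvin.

83 K

Flux at the orbit: S = 1365/(10.0)² = 13.65 W m^-2.
T₂ = [S(1−α₂)/(4σ)]^(1/4) = [13.65·0.798/(4σ)]^(1/4) = 83.25 K.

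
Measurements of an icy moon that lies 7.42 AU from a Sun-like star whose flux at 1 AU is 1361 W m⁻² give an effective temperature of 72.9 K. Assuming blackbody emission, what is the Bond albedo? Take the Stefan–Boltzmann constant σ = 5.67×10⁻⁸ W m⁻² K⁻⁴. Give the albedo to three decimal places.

Flux at the orbit: S = 1361/(7.42)² = 24.72 W m⁻².
From σT⁴ = S(1−α)/4 we invert for α: 1−α = 4σT⁴/S.
4σT⁴ = 4·5.67×10⁻⁸·(72.9)⁴ = 6.406 W m⁻².
1−α = 6.406/24.72 = 0.2591, so α = 0.7409.

0.741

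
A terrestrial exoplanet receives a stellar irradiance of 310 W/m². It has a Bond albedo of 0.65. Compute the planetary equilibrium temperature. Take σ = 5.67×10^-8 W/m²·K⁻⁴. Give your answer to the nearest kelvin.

Absorbed flux (global mean): S(1−α)/4 = 310.0·0.35/4 = 27.12 W/m².
Balancing against σT⁴: T = (27.12/5.67×10⁻⁸)^(1/4) = 147.9 K.

148 K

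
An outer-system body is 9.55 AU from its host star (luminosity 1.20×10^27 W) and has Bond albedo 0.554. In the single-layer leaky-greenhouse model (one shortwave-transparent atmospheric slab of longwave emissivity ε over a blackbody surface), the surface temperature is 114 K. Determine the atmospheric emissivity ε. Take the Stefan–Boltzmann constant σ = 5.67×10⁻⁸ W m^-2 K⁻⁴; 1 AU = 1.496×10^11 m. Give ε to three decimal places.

0.911

d = 9.55 × 1.496×10^11 m = 1.429×10^12 m.
Spreading L over a sphere of radius d: S = 1.20×10^27/(4π·1.43×10^12²) = 46.78 W m^-2.
First, T_e = [46.78·(1−0.554)/(4σ)]^(1/4) = 97.94 K.
Since (2−ε)/2 = (T_e/T_s)⁴ = 0.5447, ε = 0.9106.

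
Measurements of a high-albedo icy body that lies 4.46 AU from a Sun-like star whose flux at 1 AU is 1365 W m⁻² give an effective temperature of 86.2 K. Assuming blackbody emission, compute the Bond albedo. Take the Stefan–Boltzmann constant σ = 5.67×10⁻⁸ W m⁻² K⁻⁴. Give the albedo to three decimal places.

Flux at the orbit: S = 1365/(4.46)² = 68.62 W m⁻².
From σT⁴ = S(1−α)/4 we invert for α: 1−α = 4σT⁴/S.
4σT⁴ = 4·5.67×10⁻⁸·(86.2)⁴ = 12.52 W m⁻².
1−α = 12.52/68.62 = 0.1825, so α = 0.8175.

0.818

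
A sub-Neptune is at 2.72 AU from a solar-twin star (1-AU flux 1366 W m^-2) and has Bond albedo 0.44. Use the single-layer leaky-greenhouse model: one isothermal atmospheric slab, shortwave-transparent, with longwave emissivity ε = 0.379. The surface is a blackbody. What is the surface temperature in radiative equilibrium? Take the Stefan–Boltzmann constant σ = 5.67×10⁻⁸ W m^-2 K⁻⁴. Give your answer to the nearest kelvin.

Irradiance scales as 1/d², so S = 1366 W m^-2 × (1/2.72)² = 184.6 W m^-2.
At the top of the atmosphere, σT_e⁴ = S(1−α)/4 = 25.85 W m^-2, giving T_e = 146.1 K.
For a single slab of emissivity ε, T_s⁴ = 2T_e⁴/(2−ε); thus T_s = 146.1·(1.234)^(1/4) = 154.0 K.

154 K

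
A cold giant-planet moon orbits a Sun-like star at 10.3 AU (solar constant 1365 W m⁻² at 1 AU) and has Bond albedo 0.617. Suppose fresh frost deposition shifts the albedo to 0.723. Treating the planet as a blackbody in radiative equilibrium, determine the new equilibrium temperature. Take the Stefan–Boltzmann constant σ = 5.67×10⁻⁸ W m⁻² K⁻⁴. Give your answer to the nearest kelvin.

63 K

Irradiance scales as 1/d², so S = 1365 W m⁻² × (1/10.3)² = 12.87 W m⁻².
T₂ = [S(1−α₂)/(4σ)]^(1/4) = [12.87·0.277/(4σ)]^(1/4) = 62.96 K.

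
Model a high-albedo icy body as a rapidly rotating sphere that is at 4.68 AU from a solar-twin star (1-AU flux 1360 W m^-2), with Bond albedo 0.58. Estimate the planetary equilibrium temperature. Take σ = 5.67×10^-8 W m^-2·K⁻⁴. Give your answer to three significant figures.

Flux at the orbit: S = 1360/(4.68)² = 62.09 W m^-2.
Averaging over the sphere, the absorbed flux is S(1−α)/4 = 6.520 W m^-2.
Set σT⁴ = 6.520 → T = (6.520/σ)^(1/4) = 103.6 K.

104 kelvin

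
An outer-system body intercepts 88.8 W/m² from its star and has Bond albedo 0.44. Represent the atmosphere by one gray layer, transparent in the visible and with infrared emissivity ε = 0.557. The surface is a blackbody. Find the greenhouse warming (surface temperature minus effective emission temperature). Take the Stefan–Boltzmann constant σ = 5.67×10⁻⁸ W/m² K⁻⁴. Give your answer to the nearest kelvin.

10 K

At the top of the atmosphere, σT_e⁴ = S(1−α)/4 = 12.43 W/m², giving T_e = 121.7 K.
Surface balance with a leaky layer gives σT_s⁴ = σT_e⁴·2/(2−ε), so T_s = T_e·[2/(2−0.557)]^(1/4) = 132.0 K.
Greenhouse warming: T_s − T_e = 10.35 K.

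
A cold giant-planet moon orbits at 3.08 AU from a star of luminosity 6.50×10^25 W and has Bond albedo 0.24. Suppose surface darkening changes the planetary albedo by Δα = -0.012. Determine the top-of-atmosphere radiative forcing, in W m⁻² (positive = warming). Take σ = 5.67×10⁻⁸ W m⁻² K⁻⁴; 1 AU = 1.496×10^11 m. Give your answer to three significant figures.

d = 3.08 × 1.496×10^11 m = 4.608×10^11 m.
Spreading L over a sphere of radius d: S = 6.50×10^25/(4π·4.61×10^11²) = 24.36 W m⁻².
The change in absorbed flux is Δ[S(1−α)/4] = −SΔα/4 = 0.07309 W m⁻².

0.0731 W m⁻²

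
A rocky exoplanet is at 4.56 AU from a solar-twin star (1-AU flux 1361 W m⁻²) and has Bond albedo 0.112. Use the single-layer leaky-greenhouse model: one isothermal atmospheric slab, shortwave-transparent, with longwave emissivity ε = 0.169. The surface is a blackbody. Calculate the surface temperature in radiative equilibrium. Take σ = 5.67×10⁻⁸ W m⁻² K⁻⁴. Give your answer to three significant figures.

129 K

Flux at the orbit: S = 1361/(4.56)² = 65.45 W m⁻².
Effective emission temperature (TOA balance): σT_e⁴ = S(1−α)/4 = 14.53 W m⁻² → T_e = 126.5 K.
The surface balance (absorbed SW + ε·downward IR = σT_s⁴) with T_a⁴ = T_s⁴/2 reduces to T_s = T_e·[2/(2−ε)]^¼ = 129.3 K.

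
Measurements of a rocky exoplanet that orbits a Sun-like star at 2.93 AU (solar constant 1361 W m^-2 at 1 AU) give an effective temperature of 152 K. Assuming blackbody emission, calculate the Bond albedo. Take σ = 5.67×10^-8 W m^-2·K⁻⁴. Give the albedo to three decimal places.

Flux at the orbit: S = 1361/(2.93)² = 158.5 W m^-2.
From σT⁴ = S(1−α)/4 we invert for α: 1−α = 4σT⁴/S.
σT⁴ = 30.27 W m^-2, so 4σT⁴ = 121.1 W m^-2.
Hence α = 1 − 121.1/158.5 = 0.2363.

0.236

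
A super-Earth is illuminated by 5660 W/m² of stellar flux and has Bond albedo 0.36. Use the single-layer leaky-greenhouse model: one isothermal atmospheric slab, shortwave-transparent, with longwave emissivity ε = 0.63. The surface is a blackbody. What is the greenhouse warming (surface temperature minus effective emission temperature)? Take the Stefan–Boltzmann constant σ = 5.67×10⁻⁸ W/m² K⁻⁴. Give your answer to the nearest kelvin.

35 K

Effective emission temperature (TOA balance): σT_e⁴ = S(1−α)/4 = 905.6 W/m² → T_e = 355.5 K.
The surface balance (absorbed SW + ε·downward IR = σT_s⁴) with T_a⁴ = T_s⁴/2 reduces to T_s = T_e·[2/(2−ε)]^¼ = 390.8 K.
T_s − T_e = 390.8 − 355.5 = 35.27 K.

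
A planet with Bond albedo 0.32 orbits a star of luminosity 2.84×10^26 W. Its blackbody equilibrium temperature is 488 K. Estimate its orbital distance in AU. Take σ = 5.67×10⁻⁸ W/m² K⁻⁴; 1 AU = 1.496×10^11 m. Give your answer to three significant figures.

Energy balance gives S = 4σT⁴/(1−α) = 18920 W/m².
S = L/(4πd²) → d = √(L/4πS) = √(2.84×10^26/(4π·18920)) = 3.457×10^10 m = 0.2311 AU.

0.231 AU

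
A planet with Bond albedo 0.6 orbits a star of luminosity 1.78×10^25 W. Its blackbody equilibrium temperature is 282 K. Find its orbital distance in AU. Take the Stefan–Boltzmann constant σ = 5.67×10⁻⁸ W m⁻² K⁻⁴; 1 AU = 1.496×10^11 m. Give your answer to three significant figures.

0.133 AU

Required flux: S = 4σT⁴/(1−α) = 3586 W m⁻².
From L = 4πd²S, d = √(1.78×10^25/(4π·3586)) = 1.988×10^10 m = 0.1329 AU.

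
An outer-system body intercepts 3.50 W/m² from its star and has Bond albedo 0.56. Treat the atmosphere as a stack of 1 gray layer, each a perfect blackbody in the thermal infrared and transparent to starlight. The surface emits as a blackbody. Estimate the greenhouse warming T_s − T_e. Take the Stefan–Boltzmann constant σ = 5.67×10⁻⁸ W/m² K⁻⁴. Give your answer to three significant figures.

Top-of-atmosphere balance: σT_e⁴ = S(1−α)/4 = 0.3850 W/m² → T_e = 51.05 K.
Surface: T_s = (2)^¼·T_e = 60.71 K.
Warming: T_s − T_e = 9.658 K.

9.66 kelvin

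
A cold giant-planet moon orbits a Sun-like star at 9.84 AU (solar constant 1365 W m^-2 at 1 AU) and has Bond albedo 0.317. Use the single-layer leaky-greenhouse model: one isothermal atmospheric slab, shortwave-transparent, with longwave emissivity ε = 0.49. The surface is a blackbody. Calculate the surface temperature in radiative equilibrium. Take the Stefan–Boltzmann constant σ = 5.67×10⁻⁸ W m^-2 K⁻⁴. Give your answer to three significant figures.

Flux at the orbit: S = 1365/(9.84)² = 14.10 W m^-2.
At the top of the atmosphere, σT_e⁴ = S(1−α)/4 = 2.407 W m^-2, giving T_e = 80.72 K.
For a single slab of emissivity ε, T_s⁴ = 2T_e⁴/(2−ε); thus T_s = 80.72·(1.325)^(1/4) = 86.60 K.

86.6 K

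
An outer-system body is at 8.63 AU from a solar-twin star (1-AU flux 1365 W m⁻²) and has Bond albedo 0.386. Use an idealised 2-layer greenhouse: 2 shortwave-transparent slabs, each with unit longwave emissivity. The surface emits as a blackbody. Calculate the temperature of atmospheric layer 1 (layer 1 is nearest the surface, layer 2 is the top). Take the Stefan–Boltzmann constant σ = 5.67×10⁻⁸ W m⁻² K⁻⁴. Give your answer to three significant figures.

99.8 K

Irradiance scales as 1/d², so S = 1365 W m⁻² × (1/8.63)² = 18.33 W m⁻².
The effective emission temperature is T_e = [S(1−α)/(4σ)]^¼ = 83.93 K.
In the N-layer model, layer k (counted from the surface) has T_k = (N+1−k)^(1/4)·T_e.
With k = 1: T_1 = (2+1−1)^¼·83.93 K = 99.81 K.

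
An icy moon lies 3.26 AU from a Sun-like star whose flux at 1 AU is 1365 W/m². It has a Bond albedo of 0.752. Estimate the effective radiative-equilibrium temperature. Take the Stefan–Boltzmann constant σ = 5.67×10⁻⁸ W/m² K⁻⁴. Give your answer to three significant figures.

109 K

Irradiance scales as 1/d², so S = 1365 W/m² × (1/3.26)² = 128.4 W/m².
Absorbed flux (global mean): S(1−α)/4 = 128.4·0.248/4 = 7.963 W/m².
Set σT⁴ = 7.963 → T = (7.963/σ)^(1/4) = 108.9 K.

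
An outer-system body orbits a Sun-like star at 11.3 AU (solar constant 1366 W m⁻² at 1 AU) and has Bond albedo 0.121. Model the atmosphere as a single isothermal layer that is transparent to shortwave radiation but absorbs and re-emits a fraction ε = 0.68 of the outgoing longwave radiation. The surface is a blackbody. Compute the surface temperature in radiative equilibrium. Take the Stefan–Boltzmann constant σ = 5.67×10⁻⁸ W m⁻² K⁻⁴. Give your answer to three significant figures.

By the inverse-square law, S = 1366/11.3² = 10.70 W m⁻².
Effective emission temperature (TOA balance): σT_e⁴ = S(1−α)/4 = 2.351 W m⁻² → T_e = 80.24 K.
For a single slab of emissivity ε, T_s⁴ = 2T_e⁴/(2−ε); thus T_s = 80.24·(1.515)^(1/4) = 89.03 K.

89.0 K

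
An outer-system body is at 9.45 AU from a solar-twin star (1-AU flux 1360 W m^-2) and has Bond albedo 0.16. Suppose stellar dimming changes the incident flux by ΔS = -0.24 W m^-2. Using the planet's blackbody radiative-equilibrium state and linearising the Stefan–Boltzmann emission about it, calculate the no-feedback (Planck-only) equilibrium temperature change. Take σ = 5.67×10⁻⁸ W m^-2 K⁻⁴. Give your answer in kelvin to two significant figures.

By the inverse-square law, S = 1360/9.45² = 15.23 W m^-2.
The baseline emission temperature is T_e = 86.66 K.
ΔF = Δ[S(1−α)]/4 = (1−0.16)·-0.24/4 = -0.05040 W m^-2.
The Planck feedback parameter is 4σT_e³ = 0.1476 W m^-2/K.
Hence the no-feedback warming is ΔF/(4σT_e³) = -0.341 K.

-0.34 K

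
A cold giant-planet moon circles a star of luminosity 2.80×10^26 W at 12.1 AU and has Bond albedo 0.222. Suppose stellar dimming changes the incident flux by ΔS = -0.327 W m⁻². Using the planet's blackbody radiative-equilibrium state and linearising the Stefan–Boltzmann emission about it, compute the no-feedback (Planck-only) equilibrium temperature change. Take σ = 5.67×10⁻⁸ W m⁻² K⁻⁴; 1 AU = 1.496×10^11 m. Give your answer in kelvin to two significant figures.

-0.84 K

Orbital distance: d = 12.1 AU = 1.810×10^12 m.
S = L/(4πd²) = 6.800 W m⁻².
Unperturbed T_e = [6.800·(1−0.222)/(4σ)]^¼ = 69.50 K.
TOA radiative forcing: ΔF = (1−α)ΔS/4 = 0.778·(-0.327)/4 = -0.06360 W m⁻².
Linearising σT⁴ gives d(σT⁴)/dT = 4σT_e³ = 0.07613 W m⁻² per K.
Hence the no-feedback warming is ΔF/(4σT_e³) = -0.835 K.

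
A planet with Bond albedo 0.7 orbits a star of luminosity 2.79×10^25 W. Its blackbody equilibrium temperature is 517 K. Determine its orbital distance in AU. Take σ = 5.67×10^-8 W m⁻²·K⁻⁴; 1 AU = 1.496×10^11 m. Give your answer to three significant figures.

The flux needed for this T is 4σT⁴/(1−0.7) = 54010 W m⁻².
Then d = [L/(4πS)]^(1/2) = 6.411×10^9 m, i.e. 0.04286 AU.

0.0429 AU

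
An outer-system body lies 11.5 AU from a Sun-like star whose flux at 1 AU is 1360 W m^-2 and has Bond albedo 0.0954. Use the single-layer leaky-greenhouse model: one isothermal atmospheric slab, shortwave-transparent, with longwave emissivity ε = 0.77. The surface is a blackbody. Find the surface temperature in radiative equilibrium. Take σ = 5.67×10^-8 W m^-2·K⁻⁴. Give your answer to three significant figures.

Flux at the orbit: S = 1360/(11.5)² = 10.28 W m^-2.
The planet radiates to space at T_e = [S(1−α)/(4σ)]^(1/4) = 80.03 K.
For a single slab of emissivity ε, T_s⁴ = 2T_e⁴/(2−ε); thus T_s = 80.03·(1.626)^(1/4) = 90.37 K.

90.4 K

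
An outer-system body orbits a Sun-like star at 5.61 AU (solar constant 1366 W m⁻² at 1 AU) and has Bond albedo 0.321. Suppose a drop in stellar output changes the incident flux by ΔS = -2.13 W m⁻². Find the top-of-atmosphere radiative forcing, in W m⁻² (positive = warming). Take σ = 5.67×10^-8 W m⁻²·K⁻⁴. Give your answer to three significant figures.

-0.362 W m⁻²

By the inverse-square law, S = 1366/5.61² = 43.40 W m⁻².
ΔF = Δ[S(1−α)]/4 = (1−0.321)·-2.13/4 = -0.3616 W m⁻².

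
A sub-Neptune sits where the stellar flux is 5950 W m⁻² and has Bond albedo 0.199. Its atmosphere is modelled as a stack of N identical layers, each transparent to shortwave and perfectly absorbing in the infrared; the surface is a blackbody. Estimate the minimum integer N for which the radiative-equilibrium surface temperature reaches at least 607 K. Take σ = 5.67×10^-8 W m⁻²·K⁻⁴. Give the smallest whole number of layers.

6

OLR = S(1−α)/4 = 1191 W m⁻²; the top layer radiates at T_e = 380.7 K.
Since T_s⁴ = (N+1)T_e⁴, we need N ≥ (T_s/T_e)⁴ − 1 = 5.460.
Rounding up, N = 6.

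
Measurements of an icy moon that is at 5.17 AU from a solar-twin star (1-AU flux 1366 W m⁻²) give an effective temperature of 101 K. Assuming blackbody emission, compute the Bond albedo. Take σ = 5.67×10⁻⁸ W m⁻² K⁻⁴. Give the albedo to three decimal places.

Irradiance scales as 1/d², so S = 1366 W m⁻² × (1/5.17)² = 51.11 W m⁻².
Energy balance: S(1−α)/4 = σT⁴, so 1−α = 4σT⁴/S.
σT⁴ = 5.900 W m⁻², so 4σT⁴ = 23.60 W m⁻².
1−α = 23.60/51.11 = 0.4618, so α = 0.5382.

0.538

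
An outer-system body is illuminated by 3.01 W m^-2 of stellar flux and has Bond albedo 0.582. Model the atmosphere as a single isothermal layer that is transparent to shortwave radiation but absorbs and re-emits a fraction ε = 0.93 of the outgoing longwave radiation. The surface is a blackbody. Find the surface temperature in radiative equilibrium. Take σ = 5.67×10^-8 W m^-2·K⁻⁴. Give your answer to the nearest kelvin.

At the top of the atmosphere, σT_e⁴ = S(1−α)/4 = 0.3145 W m^-2, giving T_e = 48.53 K.
For a single slab of emissivity ε, T_s⁴ = 2T_e⁴/(2−ε); thus T_s = 48.53·(1.869)^(1/4) = 56.75 K.

57 kelvin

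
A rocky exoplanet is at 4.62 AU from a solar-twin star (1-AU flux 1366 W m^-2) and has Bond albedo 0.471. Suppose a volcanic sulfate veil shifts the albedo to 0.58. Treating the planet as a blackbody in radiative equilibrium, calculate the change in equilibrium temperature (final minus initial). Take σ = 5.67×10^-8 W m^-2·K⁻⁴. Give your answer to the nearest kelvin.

-6 K

By the inverse-square law, S = 1366/4.62² = 64.00 W m^-2.
Before: T₁ = [64.00·0.529/(4σ)]^(1/4) = 110.5 K.
After:  T₂ = [64.00·0.42/(4σ)]^(1/4) = 104.3 K.
ΔT = T₂ − T₁ = -6.196 K.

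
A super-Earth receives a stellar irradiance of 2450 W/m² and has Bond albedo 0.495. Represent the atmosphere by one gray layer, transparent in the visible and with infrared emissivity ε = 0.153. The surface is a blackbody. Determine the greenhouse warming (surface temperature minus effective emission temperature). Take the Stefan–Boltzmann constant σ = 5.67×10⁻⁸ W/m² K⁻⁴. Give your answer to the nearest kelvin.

5 K

The planet radiates to space at T_e = [S(1−α)/(4σ)]^(1/4) = 271.8 K.
The surface balance (absorbed SW + ε·downward IR = σT_s⁴) with T_a⁴ = T_s⁴/2 reduces to T_s = T_e·[2/(2−ε)]^¼ = 277.2 K.
The atmosphere warms the surface by 5.461 K.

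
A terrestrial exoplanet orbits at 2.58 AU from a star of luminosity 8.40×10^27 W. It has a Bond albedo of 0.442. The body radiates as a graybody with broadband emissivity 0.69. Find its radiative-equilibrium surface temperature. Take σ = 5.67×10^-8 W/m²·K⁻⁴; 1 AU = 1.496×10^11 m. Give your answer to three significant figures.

356 kelvin

d = 2.58 × 1.496×10^11 m = 3.860×10^11 m.
S = L/(4πd²) = 4487 W/m².
The planet absorbs (1−α)S over its disc πR² and re-emits over 4πR², so the mean absorbed flux is (1−0.442)·4487/4 = 626.0 W/m².
Radiative balance εσT⁴ = 626.0 gives T = [626.0/(0.69·σ)]^(1/4) = 355.7 K.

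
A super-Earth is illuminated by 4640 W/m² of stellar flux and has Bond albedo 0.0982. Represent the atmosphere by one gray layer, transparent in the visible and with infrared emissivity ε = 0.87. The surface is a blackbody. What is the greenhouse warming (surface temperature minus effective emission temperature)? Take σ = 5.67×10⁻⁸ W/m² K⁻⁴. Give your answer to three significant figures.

At the top of the atmosphere, σT_e⁴ = S(1−α)/4 = 1046 W/m², giving T_e = 368.5 K.
For a single slab of emissivity ε, T_s⁴ = 2T_e⁴/(2−ε); thus T_s = 368.5·(1.77)^(1/4) = 425.1 K.
T_s − T_e = 425.1 − 368.5 = 56.54 K.

56.5 K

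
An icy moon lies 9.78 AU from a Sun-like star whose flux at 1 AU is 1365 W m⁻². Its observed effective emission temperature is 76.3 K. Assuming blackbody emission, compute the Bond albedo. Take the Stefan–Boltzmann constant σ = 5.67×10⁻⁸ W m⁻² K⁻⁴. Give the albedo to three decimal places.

Irradiance scales as 1/d², so S = 1365 W m⁻² × (1/9.78)² = 14.27 W m⁻².
From σT⁴ = S(1−α)/4 we invert for α: 1−α = 4σT⁴/S.
σT⁴ = 1.922 W m⁻², so 4σT⁴ = 7.687 W m⁻².
1−α = 7.687/14.27 = 0.5386, so α = 0.4614.

0.461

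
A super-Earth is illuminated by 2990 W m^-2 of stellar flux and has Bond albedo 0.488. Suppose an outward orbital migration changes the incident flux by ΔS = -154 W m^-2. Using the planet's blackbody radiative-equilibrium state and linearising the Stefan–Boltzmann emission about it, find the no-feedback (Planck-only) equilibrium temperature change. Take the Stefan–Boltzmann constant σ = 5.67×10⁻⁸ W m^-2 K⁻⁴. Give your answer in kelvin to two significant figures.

-3.7 K

The baseline emission temperature is T_e = 286.6 K.
ΔF = Δ[S(1−α)]/4 = (1−0.488)·-154/4 = -19.71 W m^-2.
Linearising σT⁴ gives d(σT⁴)/dT = 4σT_e³ = 5.341 W m^-2 per K.
So ΔT₀ = -19.71/5.341 = -3.69 K.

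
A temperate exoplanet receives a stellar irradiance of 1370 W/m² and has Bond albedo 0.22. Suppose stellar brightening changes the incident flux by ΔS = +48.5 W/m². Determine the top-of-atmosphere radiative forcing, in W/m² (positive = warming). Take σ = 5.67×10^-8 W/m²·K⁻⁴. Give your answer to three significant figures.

9.46 W/m²

Only a fraction (1−α) is absorbed and it's spread over 4πR², so ΔF = (1−α)ΔS/4 = 9.457 W/m².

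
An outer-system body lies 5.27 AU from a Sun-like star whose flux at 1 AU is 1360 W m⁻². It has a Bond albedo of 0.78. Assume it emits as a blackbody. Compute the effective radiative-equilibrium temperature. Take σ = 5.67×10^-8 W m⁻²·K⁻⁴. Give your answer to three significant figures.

Irradiance scales as 1/d², so S = 1360 W m⁻² × (1/5.27)² = 48.97 W m⁻².
Absorbed flux (global mean): S(1−α)/4 = 48.97·0.22/4 = 2.693 W m⁻².
Balancing against σT⁴: T = (2.693/5.67×10⁻⁸)^(1/4) = 83.02 K.

83.0 K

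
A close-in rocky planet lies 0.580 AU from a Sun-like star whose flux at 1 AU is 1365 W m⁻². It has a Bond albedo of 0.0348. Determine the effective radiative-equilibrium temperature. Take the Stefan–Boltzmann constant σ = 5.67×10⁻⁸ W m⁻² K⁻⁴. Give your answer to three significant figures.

363 kelvin

Irradiance scales as 1/d², so S = 1365 W m⁻² × (1/0.580)² = 4058 W m⁻².
The planet absorbs (1−α)S over its disc πR² and re-emits over 4πR², so the mean absorbed flux is (1−0.0348)·4058/4 = 979.1 W m⁻².
Balancing against σT⁴: T = (979.1/5.67×10⁻⁸)^(1/4) = 362.5 K.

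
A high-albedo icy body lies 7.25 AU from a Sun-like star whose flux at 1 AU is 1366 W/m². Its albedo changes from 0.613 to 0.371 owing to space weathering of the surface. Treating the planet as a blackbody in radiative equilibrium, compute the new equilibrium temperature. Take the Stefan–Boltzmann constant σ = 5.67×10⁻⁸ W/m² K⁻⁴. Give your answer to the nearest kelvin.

Irradiance scales as 1/d², so S = 1366 W/m² × (1/7.25)² = 25.99 W/m².
With the new albedo, S(1−α₂)/4 = 4.087 W/m², so T₂ = 92.14 K.

92 kelvin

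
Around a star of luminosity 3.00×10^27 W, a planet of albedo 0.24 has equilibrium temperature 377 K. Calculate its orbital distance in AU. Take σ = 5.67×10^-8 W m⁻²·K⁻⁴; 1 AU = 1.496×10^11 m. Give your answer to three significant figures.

1.33 AU

Energy balance gives S = 4σT⁴/(1−α) = 6028 W m⁻².
S = L/(4πd²) → d = √(L/4πS) = √(3.00×10^27/(4π·6028)) = 1.990×10^11 m = 1.330 AU.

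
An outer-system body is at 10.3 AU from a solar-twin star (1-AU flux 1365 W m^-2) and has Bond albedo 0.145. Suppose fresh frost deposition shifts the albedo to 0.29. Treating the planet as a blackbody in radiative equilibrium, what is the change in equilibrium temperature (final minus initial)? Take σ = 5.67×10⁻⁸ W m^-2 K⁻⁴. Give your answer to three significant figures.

-3.79 K

Irradiance scales as 1/d², so S = 1365 W m^-2 × (1/10.3)² = 12.87 W m^-2.
Before: T₁ = [12.87·0.855/(4σ)]^(1/4) = 83.45 K.
After:  T₂ = [12.87·0.71/(4σ)]^(1/4) = 79.67 K.
ΔT = T₂ − T₁ = -3.788 K.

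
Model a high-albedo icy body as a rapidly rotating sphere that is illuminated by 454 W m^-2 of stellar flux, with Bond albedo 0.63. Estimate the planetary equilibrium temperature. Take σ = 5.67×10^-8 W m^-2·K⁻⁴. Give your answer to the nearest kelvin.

165 kelvin

Averaging over the sphere, the absorbed flux is S(1−α)/4 = 41.99 W m^-2.
Balancing against σT⁴: T = (41.99/5.67×10⁻⁸)^(1/4) = 165.0 K.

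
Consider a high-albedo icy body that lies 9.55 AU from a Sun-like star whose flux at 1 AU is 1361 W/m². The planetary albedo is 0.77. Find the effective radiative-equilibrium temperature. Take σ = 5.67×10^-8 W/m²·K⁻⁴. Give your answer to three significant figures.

62.4 K

By the inverse-square law, S = 1361/9.55² = 14.92 W/m².
Absorbed flux (global mean): S(1−α)/4 = 14.92·0.23/4 = 0.8581 W/m².
Set σT⁴ = 0.8581 → T = (0.8581/σ)^(1/4) = 62.37 K.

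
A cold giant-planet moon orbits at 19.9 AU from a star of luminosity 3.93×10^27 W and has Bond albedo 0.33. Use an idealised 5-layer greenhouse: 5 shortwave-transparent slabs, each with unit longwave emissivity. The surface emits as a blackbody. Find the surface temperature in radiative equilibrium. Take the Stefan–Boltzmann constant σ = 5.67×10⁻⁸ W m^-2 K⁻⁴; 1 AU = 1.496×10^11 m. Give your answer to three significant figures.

Orbital distance: d = 19.9 AU = 2.977×10^12 m.
S = L/(4πd²) = 35.29 W m^-2.
Top-of-atmosphere balance: σT_e⁴ = S(1−α)/4 = 5.911 W m^-2 → T_e = 101.0 K.
With N = 5 opaque layers, T_s = (N+1)^(1/4)·T_e = 6^(1/4)·101.0 = 158.1 K.

158 K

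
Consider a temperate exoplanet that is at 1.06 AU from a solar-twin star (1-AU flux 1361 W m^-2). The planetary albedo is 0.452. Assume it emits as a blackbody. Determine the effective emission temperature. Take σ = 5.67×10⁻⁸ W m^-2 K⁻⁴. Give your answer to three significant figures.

By the inverse-square law, S = 1361/1.06² = 1211 W m^-2.
Absorbed flux (global mean): S(1−α)/4 = 1211·0.548/4 = 165.9 W m^-2.
In equilibrium σT⁴ equals this, so T = 232.6 K.

233 kelvin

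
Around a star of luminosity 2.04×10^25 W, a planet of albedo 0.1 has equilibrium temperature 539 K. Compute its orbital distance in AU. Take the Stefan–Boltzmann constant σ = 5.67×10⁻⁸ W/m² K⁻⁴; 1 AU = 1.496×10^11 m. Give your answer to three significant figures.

Required flux: S = 4σT⁴/(1−α) = 21270 W/m².
Then d = [L/(4πS)]^(1/2) = 8.736×10^9 m, i.e. 0.05840 AU.

0.0584 AU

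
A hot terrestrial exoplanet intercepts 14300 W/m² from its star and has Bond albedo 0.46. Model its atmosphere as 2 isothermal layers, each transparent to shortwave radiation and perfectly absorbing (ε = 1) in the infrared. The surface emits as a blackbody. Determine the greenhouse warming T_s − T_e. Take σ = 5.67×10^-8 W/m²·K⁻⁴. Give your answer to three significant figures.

136 K

Top-of-atmosphere balance: σT_e⁴ = S(1−α)/4 = 1931 W/m² → T_e = 429.6 K.
Surface: T_s = (3)^¼·T_e = 565.3 K.
So the greenhouse effect raises the surface by 565.3 − 429.6 = 135.8 K.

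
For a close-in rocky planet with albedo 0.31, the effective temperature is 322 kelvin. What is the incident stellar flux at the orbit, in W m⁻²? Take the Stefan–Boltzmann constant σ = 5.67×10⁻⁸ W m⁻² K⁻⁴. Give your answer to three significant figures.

Invert the energy balance for S: S = 4σT⁴/(1−α).
σT⁴ = 5.67×10⁻⁸·(322)⁴ = 609.5 W m⁻².
So S = 4×609.5/(1−0.31) = 3534 W m⁻².

3530 W m⁻²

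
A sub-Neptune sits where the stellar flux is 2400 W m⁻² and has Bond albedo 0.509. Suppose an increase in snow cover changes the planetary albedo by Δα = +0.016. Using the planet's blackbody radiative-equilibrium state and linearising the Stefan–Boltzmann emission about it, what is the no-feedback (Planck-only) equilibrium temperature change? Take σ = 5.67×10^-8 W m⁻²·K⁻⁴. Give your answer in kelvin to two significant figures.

Reference equilibrium: T_e = [S(1−α)/(4σ)]^(1/4) = 268.5 K.
The change in absorbed flux is Δ[S(1−α)/4] = −SΔα/4 = -9.600 W m⁻².
Planck response: λ_P = 4σT_e³ = 4·5.67×10⁻⁸·(268.5)³ = 4.389 W m⁻²/K.
ΔT₀ = ΔF/λ_P = -9.600/4.389 = -2.19 K.

-2.2 kelvin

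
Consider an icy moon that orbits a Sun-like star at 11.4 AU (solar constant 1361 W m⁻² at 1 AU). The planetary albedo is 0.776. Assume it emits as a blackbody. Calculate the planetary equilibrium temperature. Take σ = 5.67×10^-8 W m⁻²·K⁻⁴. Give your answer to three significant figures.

56.7 kelvin

By the inverse-square law, S = 1361/11.4² = 10.47 W m⁻².
Absorbed flux (global mean): S(1−α)/4 = 10.47·0.224/4 = 0.5865 W m⁻².
Balancing against σT⁴: T = (0.5865/5.67×10⁻⁸)^(1/4) = 56.71 K.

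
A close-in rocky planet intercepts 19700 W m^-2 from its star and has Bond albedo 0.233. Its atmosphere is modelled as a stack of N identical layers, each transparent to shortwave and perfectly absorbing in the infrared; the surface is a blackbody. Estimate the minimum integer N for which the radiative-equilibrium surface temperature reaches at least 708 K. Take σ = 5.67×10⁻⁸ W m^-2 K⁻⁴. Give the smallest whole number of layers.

Top-of-atmosphere balance: σT_e⁴ = S(1−α)/4 = 3777 W m^-2 → T_e = 508.0 K.
T_s = (N+1)^(1/4)·T_e ≥ 708 K requires N+1 ≥ (T_s/T_e)⁴ = (708/508.0)⁴ = 3.772.
The minimum whole number is N = 3.

3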